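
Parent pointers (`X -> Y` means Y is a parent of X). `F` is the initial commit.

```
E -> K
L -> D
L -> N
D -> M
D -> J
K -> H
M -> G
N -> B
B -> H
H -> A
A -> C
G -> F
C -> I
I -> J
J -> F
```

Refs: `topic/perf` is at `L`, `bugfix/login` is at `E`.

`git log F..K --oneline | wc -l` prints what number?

6

Reachable from K: {A, C, F, H, I, J, K}.
Reachable from F: {F}.
In K's history but not F's: {A, C, H, I, J, K} — 6 commits.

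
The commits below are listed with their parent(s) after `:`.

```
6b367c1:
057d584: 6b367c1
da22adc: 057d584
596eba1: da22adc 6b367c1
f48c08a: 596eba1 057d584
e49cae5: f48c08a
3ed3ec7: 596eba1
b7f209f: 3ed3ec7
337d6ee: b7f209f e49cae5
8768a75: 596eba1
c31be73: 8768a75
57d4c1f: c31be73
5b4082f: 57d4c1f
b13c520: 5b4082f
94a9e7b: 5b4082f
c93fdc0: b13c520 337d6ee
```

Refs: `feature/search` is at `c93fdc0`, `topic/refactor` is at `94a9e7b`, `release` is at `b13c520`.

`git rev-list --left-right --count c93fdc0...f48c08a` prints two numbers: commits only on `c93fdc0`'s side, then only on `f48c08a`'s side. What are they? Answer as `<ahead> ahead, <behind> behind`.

10 ahead, 0 behind

Reachable from c93fdc0: {057d584, 337d6ee, 3ed3ec7, 57d4c1f, 596eba1, 5b4082f, 6b367c1, 8768a75, b13c520, b7f209f, c31be73, c93fdc0, da22adc, e49cae5, f48c08a}.
Reachable from f48c08a: {057d584, 596eba1, 6b367c1, da22adc, f48c08a}.
Only in c93fdc0's history (ahead): {337d6ee, 3ed3ec7, 57d4c1f, 5b4082f, 8768a75, b13c520, b7f209f, c31be73, c93fdc0, e49cae5} — 10.
Only in f48c08a's history (behind): {} — 0.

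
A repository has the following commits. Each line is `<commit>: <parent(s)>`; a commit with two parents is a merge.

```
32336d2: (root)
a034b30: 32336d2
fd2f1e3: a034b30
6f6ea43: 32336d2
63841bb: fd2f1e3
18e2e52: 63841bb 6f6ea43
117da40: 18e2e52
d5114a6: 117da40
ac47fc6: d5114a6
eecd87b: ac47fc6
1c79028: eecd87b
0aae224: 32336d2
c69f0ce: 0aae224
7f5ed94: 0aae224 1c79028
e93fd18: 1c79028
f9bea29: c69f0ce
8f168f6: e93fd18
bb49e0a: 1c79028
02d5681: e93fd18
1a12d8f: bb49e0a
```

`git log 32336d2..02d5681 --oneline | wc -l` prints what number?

Reachable from 02d5681: {02d5681, 117da40, 18e2e52, 1c79028, 32336d2, 63841bb, 6f6ea43, a034b30, ac47fc6, d5114a6, e93fd18, eecd87b, fd2f1e3}.
Reachable from 32336d2: {32336d2}.
In 02d5681's history but not 32336d2's: {02d5681, 117da40, 18e2e52, 1c79028, 63841bb, 6f6ea43, a034b30, ac47fc6, d5114a6, e93fd18, eecd87b, fd2f1e3} — 12 commits.

12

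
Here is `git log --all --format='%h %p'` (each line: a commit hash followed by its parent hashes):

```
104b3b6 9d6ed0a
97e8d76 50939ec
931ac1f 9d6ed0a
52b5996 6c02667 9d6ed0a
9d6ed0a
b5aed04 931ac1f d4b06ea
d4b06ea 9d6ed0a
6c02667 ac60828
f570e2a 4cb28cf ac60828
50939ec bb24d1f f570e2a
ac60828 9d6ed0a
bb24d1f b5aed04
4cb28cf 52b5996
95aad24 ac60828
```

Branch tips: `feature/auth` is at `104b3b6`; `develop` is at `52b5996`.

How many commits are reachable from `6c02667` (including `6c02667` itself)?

Walking parent pointers from 6c02667: reachable set = {6c02667, 9d6ed0a, ac60828}.
That is 3 commits.

3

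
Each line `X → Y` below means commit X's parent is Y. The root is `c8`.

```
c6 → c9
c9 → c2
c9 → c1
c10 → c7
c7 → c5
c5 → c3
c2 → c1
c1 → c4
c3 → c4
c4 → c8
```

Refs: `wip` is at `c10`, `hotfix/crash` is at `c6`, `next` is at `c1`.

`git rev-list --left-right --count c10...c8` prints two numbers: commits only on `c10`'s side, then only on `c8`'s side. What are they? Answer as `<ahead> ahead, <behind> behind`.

Reachable from c10: {c10, c3, c4, c5, c7, c8}.
Reachable from c8: {c8}.
Only in c10's history (ahead): {c10, c3, c4, c5, c7} — 5.
Only in c8's history (behind): {} — 0.

5 ahead, 0 behind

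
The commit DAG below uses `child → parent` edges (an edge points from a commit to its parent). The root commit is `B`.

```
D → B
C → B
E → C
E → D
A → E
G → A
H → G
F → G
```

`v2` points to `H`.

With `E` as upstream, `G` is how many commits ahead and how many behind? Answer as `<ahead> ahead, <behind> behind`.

2 ahead, 0 behind

Reachable from G: {A, B, C, D, E, G}.
Reachable from E: {B, C, D, E}.
Only in G's history (ahead): {A, G} — 2.
Only in E's history (behind): {} — 0.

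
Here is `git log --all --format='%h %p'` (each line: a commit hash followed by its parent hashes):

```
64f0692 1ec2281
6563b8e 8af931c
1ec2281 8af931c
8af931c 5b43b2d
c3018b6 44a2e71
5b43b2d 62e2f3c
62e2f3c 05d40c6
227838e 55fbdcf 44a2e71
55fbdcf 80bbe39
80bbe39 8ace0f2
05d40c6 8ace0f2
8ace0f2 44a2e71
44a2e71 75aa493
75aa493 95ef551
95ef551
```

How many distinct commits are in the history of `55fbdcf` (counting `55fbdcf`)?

6

Walking parent pointers from 55fbdcf: reachable set = {44a2e71, 55fbdcf, 75aa493, 80bbe39, 8ace0f2, 95ef551}.
That is 6 commits.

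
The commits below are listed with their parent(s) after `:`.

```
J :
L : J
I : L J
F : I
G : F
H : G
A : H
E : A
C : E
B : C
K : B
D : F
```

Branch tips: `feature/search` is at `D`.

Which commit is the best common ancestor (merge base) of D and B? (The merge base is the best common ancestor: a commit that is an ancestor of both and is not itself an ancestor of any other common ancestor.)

Ancestors of D: {D, F, I, J, L}.
Ancestors of B: {A, B, C, E, F, G, H, I, J, L}.
Common ancestors: {F, I, J, L}.
Among these, F is not an ancestor of any other common ancestor — it is the merge base.

F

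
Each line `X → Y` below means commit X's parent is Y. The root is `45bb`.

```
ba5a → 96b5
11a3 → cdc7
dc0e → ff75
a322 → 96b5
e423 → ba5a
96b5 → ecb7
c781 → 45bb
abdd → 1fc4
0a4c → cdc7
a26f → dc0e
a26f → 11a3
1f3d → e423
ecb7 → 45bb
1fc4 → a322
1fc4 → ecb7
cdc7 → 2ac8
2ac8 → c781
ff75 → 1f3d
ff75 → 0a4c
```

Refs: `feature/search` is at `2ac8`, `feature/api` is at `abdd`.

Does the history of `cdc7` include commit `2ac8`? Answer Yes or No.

Ancestors of cdc7 (commits reachable by following parents): {2ac8, 45bb, c781, cdc7}.
2ac8 is in that set, so it is an ancestor of cdc7.

Yes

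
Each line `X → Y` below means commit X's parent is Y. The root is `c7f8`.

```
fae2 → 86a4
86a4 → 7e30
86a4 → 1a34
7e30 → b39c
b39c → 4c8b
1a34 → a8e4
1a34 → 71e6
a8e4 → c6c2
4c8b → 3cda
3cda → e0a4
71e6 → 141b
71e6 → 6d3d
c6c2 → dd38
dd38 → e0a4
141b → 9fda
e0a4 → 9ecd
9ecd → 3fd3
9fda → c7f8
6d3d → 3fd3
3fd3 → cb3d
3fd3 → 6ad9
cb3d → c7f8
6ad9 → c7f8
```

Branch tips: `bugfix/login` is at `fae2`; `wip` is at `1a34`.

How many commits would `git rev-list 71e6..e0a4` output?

Reachable from e0a4: {3fd3, 6ad9, 9ecd, c7f8, cb3d, e0a4}.
Reachable from 71e6: {141b, 3fd3, 6ad9, 6d3d, 71e6, 9fda, c7f8, cb3d}.
In e0a4's history but not 71e6's: {9ecd, e0a4} — 2 commits.

2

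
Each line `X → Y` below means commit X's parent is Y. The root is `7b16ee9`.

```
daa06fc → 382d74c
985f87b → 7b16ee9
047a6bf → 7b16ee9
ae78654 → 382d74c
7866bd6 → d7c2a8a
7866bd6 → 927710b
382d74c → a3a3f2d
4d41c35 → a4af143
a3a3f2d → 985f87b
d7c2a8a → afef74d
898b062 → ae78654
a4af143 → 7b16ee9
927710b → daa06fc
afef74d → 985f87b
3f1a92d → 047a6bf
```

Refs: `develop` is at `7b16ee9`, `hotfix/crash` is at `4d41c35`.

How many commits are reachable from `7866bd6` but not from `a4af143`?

Reachable from 7866bd6: {382d74c, 7866bd6, 7b16ee9, 927710b, 985f87b, a3a3f2d, afef74d, d7c2a8a, daa06fc}.
Reachable from a4af143: {7b16ee9, a4af143}.
In 7866bd6's history but not a4af143's: {382d74c, 7866bd6, 927710b, 985f87b, a3a3f2d, afef74d, d7c2a8a, daa06fc} — 8 commits.

8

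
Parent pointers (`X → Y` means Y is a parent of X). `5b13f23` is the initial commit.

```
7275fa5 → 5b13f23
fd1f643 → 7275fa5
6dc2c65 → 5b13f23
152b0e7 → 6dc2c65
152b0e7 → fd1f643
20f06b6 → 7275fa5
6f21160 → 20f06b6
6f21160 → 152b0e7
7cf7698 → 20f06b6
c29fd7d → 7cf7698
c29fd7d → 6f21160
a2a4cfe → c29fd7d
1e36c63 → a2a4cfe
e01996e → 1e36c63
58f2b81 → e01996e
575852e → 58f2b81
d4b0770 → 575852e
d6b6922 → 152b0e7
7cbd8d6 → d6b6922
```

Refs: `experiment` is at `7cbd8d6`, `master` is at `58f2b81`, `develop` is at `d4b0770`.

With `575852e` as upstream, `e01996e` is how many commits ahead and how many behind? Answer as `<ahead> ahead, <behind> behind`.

Reachable from e01996e: {152b0e7, 1e36c63, 20f06b6, 5b13f23, 6dc2c65, 6f21160, 7275fa5, 7cf7698, a2a4cfe, c29fd7d, e01996e, fd1f643}.
Reachable from 575852e: {152b0e7, 1e36c63, 20f06b6, 575852e, 58f2b81, 5b13f23, 6dc2c65, 6f21160, 7275fa5, 7cf7698, a2a4cfe, c29fd7d, e01996e, fd1f643}.
Only in e01996e's history (ahead): {} — 0.
Only in 575852e's history (behind): {575852e, 58f2b81} — 2.

0 ahead, 2 behind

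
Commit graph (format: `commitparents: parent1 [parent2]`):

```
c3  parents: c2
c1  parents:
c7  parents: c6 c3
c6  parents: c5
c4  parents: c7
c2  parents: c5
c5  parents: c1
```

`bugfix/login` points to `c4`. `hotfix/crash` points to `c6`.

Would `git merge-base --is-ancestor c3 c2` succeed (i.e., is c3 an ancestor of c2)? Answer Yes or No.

No

Ancestors of c2: {c1, c2, c5}.
c3 is not in that set, so it is not an ancestor of c2.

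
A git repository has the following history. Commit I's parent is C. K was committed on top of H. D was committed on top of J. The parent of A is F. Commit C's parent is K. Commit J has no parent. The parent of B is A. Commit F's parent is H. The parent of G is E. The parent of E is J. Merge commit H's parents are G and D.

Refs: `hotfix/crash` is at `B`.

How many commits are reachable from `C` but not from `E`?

Reachable from C: {C, D, E, G, H, J, K}.
Reachable from E: {E, J}.
In C's history but not E's: {C, D, G, H, K} — 5 commits.

5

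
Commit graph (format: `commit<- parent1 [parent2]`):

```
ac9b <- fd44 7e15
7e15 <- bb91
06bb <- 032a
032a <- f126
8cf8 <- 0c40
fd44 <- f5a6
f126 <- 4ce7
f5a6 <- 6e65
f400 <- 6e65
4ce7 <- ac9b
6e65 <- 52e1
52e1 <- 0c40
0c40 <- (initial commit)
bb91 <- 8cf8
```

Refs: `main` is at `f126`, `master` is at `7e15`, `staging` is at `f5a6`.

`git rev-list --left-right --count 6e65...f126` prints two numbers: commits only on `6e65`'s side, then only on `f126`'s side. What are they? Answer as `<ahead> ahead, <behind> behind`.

0 ahead, 8 behind

Reachable from 6e65: {0c40, 52e1, 6e65}.
Reachable from f126: {0c40, 4ce7, 52e1, 6e65, 7e15, 8cf8, ac9b, bb91, f126, f5a6, fd44}.
Only in 6e65's history (ahead): {} — 0.
Only in f126's history (behind): {4ce7, 7e15, 8cf8, ac9b, bb91, f126, f5a6, fd44} — 8.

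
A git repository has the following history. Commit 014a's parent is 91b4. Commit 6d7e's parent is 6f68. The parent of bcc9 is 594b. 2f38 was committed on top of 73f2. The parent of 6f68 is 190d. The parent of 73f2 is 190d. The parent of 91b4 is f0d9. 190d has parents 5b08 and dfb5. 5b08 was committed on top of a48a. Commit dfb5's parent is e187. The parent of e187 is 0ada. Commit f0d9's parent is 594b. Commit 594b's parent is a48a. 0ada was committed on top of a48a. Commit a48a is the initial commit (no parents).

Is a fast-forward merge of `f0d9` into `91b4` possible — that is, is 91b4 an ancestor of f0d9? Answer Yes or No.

A fast-forward from 91b4 to f0d9 is possible iff 91b4 is an ancestor of f0d9.
Ancestors of f0d9: {594b, a48a, f0d9}.
91b4 is not among them, so fast-forward is not possible.

No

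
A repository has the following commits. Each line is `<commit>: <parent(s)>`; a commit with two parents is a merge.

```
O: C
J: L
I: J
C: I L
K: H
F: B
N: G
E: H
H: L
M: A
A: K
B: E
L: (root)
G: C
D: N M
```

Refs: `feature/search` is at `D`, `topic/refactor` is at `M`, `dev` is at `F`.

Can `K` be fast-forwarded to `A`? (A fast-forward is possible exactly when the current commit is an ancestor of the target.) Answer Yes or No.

Yes

A fast-forward from K to A is possible iff K is an ancestor of A.
Ancestors of A: {A, H, K, L}.
K is among them, so fast-forward is possible.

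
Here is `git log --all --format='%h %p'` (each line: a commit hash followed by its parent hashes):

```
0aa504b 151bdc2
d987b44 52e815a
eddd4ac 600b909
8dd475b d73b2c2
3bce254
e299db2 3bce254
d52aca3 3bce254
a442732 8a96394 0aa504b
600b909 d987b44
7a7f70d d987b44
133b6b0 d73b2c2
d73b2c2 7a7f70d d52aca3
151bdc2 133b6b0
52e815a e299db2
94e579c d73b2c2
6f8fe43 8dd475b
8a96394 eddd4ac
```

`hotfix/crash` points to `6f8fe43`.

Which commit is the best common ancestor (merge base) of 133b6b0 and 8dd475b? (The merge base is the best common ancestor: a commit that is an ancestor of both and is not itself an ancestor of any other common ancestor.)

d73b2c2

Ancestors of 133b6b0: {133b6b0, 3bce254, 52e815a, 7a7f70d, d52aca3, d73b2c2, d987b44, e299db2}.
Ancestors of 8dd475b: {3bce254, 52e815a, 7a7f70d, 8dd475b, d52aca3, d73b2c2, d987b44, e299db2}.
Common ancestors: {3bce254, 52e815a, 7a7f70d, d52aca3, d73b2c2, d987b44, e299db2}.
Among these, d73b2c2 is not an ancestor of any other common ancestor — it is the merge base.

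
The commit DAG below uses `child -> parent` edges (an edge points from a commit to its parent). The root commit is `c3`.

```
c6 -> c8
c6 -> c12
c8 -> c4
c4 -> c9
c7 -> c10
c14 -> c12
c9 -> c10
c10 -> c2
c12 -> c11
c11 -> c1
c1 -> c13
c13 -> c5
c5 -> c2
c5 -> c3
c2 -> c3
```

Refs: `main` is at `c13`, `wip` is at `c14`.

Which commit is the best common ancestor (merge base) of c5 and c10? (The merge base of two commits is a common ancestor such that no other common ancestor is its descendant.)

Ancestors of c5: {c2, c3, c5}.
Ancestors of c10: {c10, c2, c3}.
Common ancestors: {c2, c3}.
Among these, c2 is not an ancestor of any other common ancestor — it is the merge base.

c2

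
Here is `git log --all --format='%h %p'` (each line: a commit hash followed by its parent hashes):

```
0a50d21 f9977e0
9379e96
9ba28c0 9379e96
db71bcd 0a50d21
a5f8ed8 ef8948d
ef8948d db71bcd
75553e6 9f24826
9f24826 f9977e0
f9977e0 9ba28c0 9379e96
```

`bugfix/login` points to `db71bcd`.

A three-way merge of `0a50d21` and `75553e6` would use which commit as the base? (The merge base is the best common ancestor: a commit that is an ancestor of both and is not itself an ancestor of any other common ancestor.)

f9977e0

Ancestors of 0a50d21: {0a50d21, 9379e96, 9ba28c0, f9977e0}.
Ancestors of 75553e6: {75553e6, 9379e96, 9ba28c0, 9f24826, f9977e0}.
Common ancestors: {9379e96, 9ba28c0, f9977e0}.
Among these, f9977e0 is not an ancestor of any other common ancestor — it is the merge base.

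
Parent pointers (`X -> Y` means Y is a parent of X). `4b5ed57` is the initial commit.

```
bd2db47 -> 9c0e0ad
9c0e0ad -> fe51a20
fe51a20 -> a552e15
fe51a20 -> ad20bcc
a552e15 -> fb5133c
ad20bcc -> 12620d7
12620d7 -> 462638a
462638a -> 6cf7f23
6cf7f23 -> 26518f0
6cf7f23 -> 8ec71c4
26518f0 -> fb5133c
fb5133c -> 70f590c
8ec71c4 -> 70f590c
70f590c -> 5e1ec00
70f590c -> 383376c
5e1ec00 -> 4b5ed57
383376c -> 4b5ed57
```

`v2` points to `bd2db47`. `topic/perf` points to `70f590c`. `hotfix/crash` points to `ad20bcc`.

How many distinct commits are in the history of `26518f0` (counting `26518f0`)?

Walking parent pointers from 26518f0: reachable set = {26518f0, 383376c, 4b5ed57, 5e1ec00, 70f590c, fb5133c}.
That is 6 commits.

6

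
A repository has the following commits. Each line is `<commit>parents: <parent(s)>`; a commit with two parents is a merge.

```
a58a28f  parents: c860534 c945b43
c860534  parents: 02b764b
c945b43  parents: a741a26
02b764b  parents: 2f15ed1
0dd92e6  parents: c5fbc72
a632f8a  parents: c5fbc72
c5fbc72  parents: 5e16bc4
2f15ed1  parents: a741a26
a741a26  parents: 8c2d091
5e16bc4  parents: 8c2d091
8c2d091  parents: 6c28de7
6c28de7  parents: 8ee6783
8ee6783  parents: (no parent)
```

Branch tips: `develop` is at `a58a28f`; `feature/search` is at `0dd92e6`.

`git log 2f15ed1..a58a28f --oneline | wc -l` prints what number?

Reachable from a58a28f: {02b764b, 2f15ed1, 6c28de7, 8c2d091, 8ee6783, a58a28f, a741a26, c860534, c945b43}.
Reachable from 2f15ed1: {2f15ed1, 6c28de7, 8c2d091, 8ee6783, a741a26}.
In a58a28f's history but not 2f15ed1's: {02b764b, a58a28f, c860534, c945b43} — 4 commits.

4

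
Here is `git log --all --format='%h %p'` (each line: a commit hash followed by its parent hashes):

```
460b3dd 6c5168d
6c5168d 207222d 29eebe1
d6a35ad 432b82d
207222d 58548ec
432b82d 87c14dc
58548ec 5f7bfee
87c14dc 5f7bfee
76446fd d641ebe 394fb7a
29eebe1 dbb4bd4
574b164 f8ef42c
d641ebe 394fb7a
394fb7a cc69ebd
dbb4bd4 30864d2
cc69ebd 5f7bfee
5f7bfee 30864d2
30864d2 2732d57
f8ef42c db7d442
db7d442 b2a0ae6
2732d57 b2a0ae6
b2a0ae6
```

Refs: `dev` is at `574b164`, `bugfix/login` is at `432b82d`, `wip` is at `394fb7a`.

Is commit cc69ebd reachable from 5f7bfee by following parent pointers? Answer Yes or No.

Ancestors of 5f7bfee: {2732d57, 30864d2, 5f7bfee, b2a0ae6}.
cc69ebd is not in that set, so it is not an ancestor of 5f7bfee.

No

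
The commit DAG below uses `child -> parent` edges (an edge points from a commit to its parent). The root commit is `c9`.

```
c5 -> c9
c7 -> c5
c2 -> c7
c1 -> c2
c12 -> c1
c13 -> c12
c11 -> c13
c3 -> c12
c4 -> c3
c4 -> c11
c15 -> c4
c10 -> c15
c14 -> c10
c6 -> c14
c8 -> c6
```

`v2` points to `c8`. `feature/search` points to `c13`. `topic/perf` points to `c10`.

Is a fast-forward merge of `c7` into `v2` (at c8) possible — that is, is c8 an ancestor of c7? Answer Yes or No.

No

A fast-forward from c8 to c7 is possible iff c8 is an ancestor of c7.
Ancestors of c7: {c5, c7, c9}.
c8 is not among them, so fast-forward is not possible.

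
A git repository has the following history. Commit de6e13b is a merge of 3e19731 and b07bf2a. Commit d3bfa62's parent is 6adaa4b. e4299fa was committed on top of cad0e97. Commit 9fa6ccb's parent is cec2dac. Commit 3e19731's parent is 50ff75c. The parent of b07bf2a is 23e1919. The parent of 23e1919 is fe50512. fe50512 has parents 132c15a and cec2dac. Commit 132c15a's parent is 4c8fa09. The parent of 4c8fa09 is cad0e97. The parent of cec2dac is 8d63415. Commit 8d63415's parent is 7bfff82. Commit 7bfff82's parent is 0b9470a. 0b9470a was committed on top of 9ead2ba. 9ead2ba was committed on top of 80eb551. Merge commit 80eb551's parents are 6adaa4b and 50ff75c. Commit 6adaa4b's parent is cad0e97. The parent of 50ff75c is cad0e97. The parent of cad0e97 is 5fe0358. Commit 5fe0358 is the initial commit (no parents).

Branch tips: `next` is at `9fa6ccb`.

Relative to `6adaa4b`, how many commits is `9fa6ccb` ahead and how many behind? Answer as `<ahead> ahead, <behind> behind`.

8 ahead, 0 behind

Reachable from 9fa6ccb: {0b9470a, 50ff75c, 5fe0358, 6adaa4b, 7bfff82, 80eb551, 8d63415, 9ead2ba, 9fa6ccb, cad0e97, cec2dac}.
Reachable from 6adaa4b: {5fe0358, 6adaa4b, cad0e97}.
Only in 9fa6ccb's history (ahead): {0b9470a, 50ff75c, 7bfff82, 80eb551, 8d63415, 9ead2ba, 9fa6ccb, cec2dac} — 8.
Only in 6adaa4b's history (behind): {} — 0.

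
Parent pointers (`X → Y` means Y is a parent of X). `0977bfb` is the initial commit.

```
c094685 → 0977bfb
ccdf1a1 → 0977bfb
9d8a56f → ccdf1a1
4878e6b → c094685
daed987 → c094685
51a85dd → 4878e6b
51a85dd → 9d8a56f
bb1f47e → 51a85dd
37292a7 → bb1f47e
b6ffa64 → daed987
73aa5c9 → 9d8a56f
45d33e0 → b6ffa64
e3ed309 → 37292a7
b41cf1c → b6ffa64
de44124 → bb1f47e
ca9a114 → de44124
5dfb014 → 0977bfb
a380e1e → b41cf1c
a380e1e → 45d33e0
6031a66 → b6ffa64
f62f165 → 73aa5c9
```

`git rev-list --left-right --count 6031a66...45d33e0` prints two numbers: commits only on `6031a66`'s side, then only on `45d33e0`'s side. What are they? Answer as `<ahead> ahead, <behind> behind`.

1 ahead, 1 behind

Reachable from 6031a66: {0977bfb, 6031a66, b6ffa64, c094685, daed987}.
Reachable from 45d33e0: {0977bfb, 45d33e0, b6ffa64, c094685, daed987}.
Only in 6031a66's history (ahead): {6031a66} — 1.
Only in 45d33e0's history (behind): {45d33e0} — 1.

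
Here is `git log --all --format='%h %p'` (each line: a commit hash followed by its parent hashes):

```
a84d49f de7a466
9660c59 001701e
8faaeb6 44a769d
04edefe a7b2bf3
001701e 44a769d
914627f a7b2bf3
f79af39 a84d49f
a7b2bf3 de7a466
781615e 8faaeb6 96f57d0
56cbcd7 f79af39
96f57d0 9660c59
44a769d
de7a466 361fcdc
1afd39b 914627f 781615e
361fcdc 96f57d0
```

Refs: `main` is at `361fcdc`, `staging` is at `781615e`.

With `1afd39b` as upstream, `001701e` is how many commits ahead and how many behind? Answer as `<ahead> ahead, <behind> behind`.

Reachable from 001701e: {001701e, 44a769d}.
Reachable from 1afd39b: {001701e, 1afd39b, 361fcdc, 44a769d, 781615e, 8faaeb6, 914627f, 9660c59, 96f57d0, a7b2bf3, de7a466}.
Only in 001701e's history (ahead): {} — 0.
Only in 1afd39b's history (behind): {1afd39b, 361fcdc, 781615e, 8faaeb6, 914627f, 9660c59, 96f57d0, a7b2bf3, de7a466} — 9.

0 ahead, 9 behind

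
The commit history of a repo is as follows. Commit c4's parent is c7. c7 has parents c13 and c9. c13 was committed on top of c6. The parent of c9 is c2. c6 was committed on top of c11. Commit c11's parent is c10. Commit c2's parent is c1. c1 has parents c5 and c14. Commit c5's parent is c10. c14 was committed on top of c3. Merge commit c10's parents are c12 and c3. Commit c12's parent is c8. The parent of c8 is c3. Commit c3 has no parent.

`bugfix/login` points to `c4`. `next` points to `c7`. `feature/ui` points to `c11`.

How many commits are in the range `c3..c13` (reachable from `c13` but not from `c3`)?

6

Reachable from c13: {c10, c11, c12, c13, c3, c6, c8}.
Reachable from c3: {c3}.
In c13's history but not c3's: {c10, c11, c12, c13, c6, c8} — 6 commits.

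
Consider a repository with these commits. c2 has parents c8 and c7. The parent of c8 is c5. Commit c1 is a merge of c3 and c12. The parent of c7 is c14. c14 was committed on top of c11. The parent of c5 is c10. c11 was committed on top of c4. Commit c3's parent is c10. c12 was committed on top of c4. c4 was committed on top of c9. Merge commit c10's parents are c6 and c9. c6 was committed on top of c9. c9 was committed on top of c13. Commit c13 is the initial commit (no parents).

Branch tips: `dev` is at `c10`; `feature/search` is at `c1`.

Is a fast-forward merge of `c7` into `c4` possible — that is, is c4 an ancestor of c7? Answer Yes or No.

Yes

A fast-forward from c4 to c7 is possible iff c4 is an ancestor of c7.
Ancestors of c7: {c11, c13, c14, c4, c7, c9}.
c4 is among them, so fast-forward is possible.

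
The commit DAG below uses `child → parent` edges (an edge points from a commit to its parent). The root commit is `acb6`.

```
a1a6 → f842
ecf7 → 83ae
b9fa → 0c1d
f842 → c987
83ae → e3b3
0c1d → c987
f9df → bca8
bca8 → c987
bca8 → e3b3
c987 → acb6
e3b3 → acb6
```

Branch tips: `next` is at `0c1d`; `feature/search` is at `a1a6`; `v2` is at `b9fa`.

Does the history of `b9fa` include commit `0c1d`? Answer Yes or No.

Yes

Ancestors of b9fa (commits reachable by following parents): {0c1d, acb6, b9fa, c987}.
0c1d is in that set, so it is an ancestor of b9fa.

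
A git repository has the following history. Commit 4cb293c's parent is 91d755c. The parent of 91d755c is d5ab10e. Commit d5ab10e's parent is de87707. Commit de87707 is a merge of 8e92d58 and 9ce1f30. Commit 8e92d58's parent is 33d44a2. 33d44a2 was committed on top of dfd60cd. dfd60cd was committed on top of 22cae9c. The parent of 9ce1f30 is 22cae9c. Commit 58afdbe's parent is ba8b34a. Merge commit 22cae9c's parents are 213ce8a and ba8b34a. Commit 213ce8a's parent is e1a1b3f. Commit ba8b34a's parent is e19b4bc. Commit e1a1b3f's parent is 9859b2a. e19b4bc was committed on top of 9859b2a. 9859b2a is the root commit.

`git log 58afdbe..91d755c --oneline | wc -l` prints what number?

Reachable from 91d755c: {213ce8a, 22cae9c, 33d44a2, 8e92d58, 91d755c, 9859b2a, 9ce1f30, ba8b34a, d5ab10e, de87707, dfd60cd, e19b4bc, e1a1b3f}.
Reachable from 58afdbe: {58afdbe, 9859b2a, ba8b34a, e19b4bc}.
In 91d755c's history but not 58afdbe's: {213ce8a, 22cae9c, 33d44a2, 8e92d58, 91d755c, 9ce1f30, d5ab10e, de87707, dfd60cd, e1a1b3f} — 10 commits.

10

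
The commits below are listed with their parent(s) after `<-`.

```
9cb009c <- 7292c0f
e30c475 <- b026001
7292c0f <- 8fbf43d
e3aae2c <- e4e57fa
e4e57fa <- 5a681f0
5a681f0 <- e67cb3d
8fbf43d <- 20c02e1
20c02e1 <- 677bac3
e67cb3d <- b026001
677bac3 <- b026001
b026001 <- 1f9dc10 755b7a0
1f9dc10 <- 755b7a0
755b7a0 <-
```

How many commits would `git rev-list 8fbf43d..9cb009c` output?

2

Reachable from 9cb009c: {1f9dc10, 20c02e1, 677bac3, 7292c0f, 755b7a0, 8fbf43d, 9cb009c, b026001}.
Reachable from 8fbf43d: {1f9dc10, 20c02e1, 677bac3, 755b7a0, 8fbf43d, b026001}.
In 9cb009c's history but not 8fbf43d's: {7292c0f, 9cb009c} — 2 commits.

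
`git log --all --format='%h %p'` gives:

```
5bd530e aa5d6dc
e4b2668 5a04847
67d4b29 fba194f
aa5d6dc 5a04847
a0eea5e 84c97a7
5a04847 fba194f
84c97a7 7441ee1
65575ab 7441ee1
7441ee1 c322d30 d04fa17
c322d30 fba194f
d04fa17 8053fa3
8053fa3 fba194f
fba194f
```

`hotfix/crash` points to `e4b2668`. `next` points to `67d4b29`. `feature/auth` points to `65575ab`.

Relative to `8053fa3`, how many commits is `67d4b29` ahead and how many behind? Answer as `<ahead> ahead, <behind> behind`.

Reachable from 67d4b29: {67d4b29, fba194f}.
Reachable from 8053fa3: {8053fa3, fba194f}.
Only in 67d4b29's history (ahead): {67d4b29} — 1.
Only in 8053fa3's history (behind): {8053fa3} — 1.

1 ahead, 1 behind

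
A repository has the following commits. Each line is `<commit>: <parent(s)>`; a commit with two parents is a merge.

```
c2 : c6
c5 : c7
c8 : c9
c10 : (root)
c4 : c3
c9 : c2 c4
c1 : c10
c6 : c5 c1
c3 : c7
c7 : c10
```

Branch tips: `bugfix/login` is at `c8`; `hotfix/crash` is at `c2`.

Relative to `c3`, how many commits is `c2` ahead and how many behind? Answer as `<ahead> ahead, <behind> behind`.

Reachable from c2: {c1, c10, c2, c5, c6, c7}.
Reachable from c3: {c10, c3, c7}.
Only in c2's history (ahead): {c1, c2, c5, c6} — 4.
Only in c3's history (behind): {c3} — 1.

4 ahead, 1 behind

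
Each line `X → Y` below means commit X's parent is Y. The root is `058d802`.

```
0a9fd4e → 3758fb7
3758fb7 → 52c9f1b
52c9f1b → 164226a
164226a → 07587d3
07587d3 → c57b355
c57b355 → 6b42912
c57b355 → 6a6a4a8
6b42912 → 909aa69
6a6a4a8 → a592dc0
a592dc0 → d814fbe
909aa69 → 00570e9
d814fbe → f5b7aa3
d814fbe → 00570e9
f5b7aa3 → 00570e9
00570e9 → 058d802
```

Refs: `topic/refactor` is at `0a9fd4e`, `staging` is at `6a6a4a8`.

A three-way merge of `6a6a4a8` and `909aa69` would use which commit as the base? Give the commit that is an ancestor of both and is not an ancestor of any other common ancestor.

00570e9

Ancestors of 6a6a4a8: {00570e9, 058d802, 6a6a4a8, a592dc0, d814fbe, f5b7aa3}.
Ancestors of 909aa69: {00570e9, 058d802, 909aa69}.
Common ancestors: {00570e9, 058d802}.
Among these, 00570e9 is not an ancestor of any other common ancestor — it is the merge base.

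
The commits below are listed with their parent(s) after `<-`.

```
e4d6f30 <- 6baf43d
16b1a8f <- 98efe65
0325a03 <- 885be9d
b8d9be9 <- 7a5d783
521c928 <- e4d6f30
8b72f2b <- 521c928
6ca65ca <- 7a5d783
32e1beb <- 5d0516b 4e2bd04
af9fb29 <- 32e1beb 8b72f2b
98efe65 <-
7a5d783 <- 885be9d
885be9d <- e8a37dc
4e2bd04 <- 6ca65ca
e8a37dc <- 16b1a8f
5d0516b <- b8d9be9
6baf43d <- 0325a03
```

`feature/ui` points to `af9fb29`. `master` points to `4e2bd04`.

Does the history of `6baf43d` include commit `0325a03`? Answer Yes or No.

Yes

Ancestors of 6baf43d (commits reachable by following parents): {0325a03, 16b1a8f, 6baf43d, 885be9d, 98efe65, e8a37dc}.
0325a03 is in that set, so it is an ancestor of 6baf43d.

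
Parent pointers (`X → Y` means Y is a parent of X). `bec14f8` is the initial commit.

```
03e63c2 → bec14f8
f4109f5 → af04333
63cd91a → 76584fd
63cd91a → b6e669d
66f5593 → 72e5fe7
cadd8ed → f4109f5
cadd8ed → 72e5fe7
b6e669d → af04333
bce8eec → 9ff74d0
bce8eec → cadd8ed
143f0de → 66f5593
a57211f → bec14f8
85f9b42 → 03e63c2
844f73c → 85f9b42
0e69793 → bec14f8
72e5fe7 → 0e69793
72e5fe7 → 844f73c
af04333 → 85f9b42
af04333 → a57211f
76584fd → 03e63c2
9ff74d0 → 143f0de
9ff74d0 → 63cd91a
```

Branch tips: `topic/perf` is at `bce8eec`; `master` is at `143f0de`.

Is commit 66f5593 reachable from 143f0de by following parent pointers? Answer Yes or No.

Ancestors of 143f0de (commits reachable by following parents): {03e63c2, 0e69793, 143f0de, 66f5593, 72e5fe7, 844f73c, 85f9b42, bec14f8}.
66f5593 is in that set, so it is an ancestor of 143f0de.

Yes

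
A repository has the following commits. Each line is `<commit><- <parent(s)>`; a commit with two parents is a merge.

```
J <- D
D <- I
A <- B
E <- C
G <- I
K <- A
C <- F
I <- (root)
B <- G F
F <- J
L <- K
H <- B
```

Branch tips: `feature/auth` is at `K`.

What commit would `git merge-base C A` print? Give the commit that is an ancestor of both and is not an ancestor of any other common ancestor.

Ancestors of C: {C, D, F, I, J}.
Ancestors of A: {A, B, D, F, G, I, J}.
Common ancestors: {D, F, I, J}.
Among these, F is not an ancestor of any other common ancestor — it is the merge base.

F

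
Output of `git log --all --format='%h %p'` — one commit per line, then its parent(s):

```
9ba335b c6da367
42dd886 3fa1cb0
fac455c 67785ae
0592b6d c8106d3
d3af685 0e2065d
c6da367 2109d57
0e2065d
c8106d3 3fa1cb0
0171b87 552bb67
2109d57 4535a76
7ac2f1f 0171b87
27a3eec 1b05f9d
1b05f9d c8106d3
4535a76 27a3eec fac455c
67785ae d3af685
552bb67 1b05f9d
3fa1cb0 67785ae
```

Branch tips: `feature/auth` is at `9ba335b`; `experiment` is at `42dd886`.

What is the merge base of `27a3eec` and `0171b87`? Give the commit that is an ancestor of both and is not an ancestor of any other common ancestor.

Ancestors of 27a3eec: {0e2065d, 1b05f9d, 27a3eec, 3fa1cb0, 67785ae, c8106d3, d3af685}.
Ancestors of 0171b87: {0171b87, 0e2065d, 1b05f9d, 3fa1cb0, 552bb67, 67785ae, c8106d3, d3af685}.
Common ancestors: {0e2065d, 1b05f9d, 3fa1cb0, 67785ae, c8106d3, d3af685}.
Among these, 1b05f9d is not an ancestor of any other common ancestor — it is the merge base.

1b05f9d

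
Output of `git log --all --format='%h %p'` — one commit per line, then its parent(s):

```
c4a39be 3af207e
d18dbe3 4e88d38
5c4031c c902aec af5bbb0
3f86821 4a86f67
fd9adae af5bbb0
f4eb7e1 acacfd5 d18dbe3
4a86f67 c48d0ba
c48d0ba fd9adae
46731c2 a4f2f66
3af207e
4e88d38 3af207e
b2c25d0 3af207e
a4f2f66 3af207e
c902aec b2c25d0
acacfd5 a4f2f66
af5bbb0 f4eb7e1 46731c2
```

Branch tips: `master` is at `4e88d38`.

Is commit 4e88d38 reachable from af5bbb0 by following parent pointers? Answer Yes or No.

Ancestors of af5bbb0 (commits reachable by following parents): {3af207e, 46731c2, 4e88d38, a4f2f66, acacfd5, af5bbb0, d18dbe3, f4eb7e1}.
4e88d38 is in that set, so it is an ancestor of af5bbb0.

Yes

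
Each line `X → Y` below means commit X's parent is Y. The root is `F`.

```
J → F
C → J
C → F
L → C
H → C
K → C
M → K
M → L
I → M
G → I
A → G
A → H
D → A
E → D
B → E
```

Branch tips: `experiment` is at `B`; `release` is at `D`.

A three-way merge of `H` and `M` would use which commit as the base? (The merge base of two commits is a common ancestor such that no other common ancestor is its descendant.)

Ancestors of H: {C, F, H, J}.
Ancestors of M: {C, F, J, K, L, M}.
Common ancestors: {C, F, J}.
Among these, C is not an ancestor of any other common ancestor — it is the merge base.

C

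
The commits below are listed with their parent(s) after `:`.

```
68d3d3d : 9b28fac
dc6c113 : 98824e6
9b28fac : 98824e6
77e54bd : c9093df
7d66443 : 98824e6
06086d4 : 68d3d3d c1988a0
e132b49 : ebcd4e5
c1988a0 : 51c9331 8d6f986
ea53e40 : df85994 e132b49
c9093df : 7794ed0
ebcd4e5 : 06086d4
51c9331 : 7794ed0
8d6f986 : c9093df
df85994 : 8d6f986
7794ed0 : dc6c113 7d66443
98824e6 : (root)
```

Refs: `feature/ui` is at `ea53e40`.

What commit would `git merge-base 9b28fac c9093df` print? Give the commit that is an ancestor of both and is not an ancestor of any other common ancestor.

Ancestors of 9b28fac: {98824e6, 9b28fac}.
Ancestors of c9093df: {7794ed0, 7d66443, 98824e6, c9093df, dc6c113}.
Common ancestors: {98824e6}.
The only common ancestor is 98824e6, so it is the merge base.

98824e6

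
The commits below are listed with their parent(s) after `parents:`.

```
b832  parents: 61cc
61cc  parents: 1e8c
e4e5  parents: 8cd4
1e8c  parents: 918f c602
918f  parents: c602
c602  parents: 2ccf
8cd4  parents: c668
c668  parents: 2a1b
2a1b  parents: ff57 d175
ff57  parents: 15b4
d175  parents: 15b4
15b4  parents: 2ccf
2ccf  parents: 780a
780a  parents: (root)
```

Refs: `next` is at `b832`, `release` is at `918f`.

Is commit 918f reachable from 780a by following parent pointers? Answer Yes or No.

Ancestors of 780a: {780a}.
918f is not in that set, so it is not an ancestor of 780a.

No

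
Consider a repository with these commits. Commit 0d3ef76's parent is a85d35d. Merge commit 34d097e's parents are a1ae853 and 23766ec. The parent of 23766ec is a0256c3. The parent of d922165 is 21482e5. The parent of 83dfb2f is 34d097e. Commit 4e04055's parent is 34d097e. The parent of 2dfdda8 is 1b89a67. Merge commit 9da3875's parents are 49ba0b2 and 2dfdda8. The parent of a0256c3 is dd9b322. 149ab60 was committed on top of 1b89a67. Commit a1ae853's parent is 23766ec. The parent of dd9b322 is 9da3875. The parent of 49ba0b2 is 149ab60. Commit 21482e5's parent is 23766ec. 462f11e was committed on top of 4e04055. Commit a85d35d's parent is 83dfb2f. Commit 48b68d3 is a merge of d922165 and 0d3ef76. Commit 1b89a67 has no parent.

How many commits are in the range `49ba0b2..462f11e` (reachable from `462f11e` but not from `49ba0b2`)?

Reachable from 462f11e: {149ab60, 1b89a67, 23766ec, 2dfdda8, 34d097e, 462f11e, 49ba0b2, 4e04055, 9da3875, a0256c3, a1ae853, dd9b322}.
Reachable from 49ba0b2: {149ab60, 1b89a67, 49ba0b2}.
In 462f11e's history but not 49ba0b2's: {23766ec, 2dfdda8, 34d097e, 462f11e, 4e04055, 9da3875, a0256c3, a1ae853, dd9b322} — 9 commits.

9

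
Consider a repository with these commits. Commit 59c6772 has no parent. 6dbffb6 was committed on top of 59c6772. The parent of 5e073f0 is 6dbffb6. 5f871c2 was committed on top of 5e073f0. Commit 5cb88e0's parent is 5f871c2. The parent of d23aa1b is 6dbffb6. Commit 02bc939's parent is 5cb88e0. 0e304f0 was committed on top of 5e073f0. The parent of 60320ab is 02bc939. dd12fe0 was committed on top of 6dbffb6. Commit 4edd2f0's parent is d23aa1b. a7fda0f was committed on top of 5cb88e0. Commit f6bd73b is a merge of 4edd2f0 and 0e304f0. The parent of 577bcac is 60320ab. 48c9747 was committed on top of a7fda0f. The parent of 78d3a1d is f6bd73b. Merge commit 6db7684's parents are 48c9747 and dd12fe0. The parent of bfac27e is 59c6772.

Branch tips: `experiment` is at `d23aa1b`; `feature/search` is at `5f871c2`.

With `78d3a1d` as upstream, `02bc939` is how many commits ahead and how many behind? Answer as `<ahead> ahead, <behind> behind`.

3 ahead, 5 behind

Reachable from 02bc939: {02bc939, 59c6772, 5cb88e0, 5e073f0, 5f871c2, 6dbffb6}.
Reachable from 78d3a1d: {0e304f0, 4edd2f0, 59c6772, 5e073f0, 6dbffb6, 78d3a1d, d23aa1b, f6bd73b}.
Only in 02bc939's history (ahead): {02bc939, 5cb88e0, 5f871c2} — 3.
Only in 78d3a1d's history (behind): {0e304f0, 4edd2f0, 78d3a1d, d23aa1b, f6bd73b} — 5.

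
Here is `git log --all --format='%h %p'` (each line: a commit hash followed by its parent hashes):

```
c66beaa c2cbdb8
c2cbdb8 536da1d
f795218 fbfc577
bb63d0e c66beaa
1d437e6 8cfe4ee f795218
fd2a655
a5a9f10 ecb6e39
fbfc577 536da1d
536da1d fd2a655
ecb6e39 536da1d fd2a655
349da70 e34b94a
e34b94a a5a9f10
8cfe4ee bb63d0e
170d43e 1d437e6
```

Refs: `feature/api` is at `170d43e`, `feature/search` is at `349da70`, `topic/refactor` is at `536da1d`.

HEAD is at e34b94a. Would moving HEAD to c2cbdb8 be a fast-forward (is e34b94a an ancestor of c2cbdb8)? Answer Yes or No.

No

A fast-forward from e34b94a to c2cbdb8 is possible iff e34b94a is an ancestor of c2cbdb8.
Ancestors of c2cbdb8: {536da1d, c2cbdb8, fd2a655}.
e34b94a is not among them, so fast-forward is not possible.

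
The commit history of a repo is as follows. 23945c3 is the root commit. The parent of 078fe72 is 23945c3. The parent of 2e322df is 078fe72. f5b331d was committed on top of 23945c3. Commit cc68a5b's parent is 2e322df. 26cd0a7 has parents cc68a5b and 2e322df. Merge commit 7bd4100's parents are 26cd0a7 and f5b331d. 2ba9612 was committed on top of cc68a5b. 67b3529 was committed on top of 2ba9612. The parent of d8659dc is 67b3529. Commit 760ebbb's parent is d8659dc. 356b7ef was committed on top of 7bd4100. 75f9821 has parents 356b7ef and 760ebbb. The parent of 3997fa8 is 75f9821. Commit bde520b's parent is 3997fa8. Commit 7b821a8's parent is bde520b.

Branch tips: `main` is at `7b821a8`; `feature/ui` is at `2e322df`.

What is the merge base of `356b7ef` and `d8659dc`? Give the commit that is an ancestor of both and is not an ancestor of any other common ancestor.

Ancestors of 356b7ef: {078fe72, 23945c3, 26cd0a7, 2e322df, 356b7ef, 7bd4100, cc68a5b, f5b331d}.
Ancestors of d8659dc: {078fe72, 23945c3, 2ba9612, 2e322df, 67b3529, cc68a5b, d8659dc}.
Common ancestors: {078fe72, 23945c3, 2e322df, cc68a5b}.
Among these, cc68a5b is not an ancestor of any other common ancestor — it is the merge base.

cc68a5b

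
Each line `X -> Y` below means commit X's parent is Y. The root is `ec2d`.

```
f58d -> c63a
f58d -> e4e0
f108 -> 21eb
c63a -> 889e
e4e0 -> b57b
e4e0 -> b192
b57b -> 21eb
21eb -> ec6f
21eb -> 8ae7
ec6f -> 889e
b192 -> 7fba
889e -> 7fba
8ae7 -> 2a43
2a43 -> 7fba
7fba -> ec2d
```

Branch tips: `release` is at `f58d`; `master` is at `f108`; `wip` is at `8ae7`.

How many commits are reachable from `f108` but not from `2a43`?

5

Reachable from f108: {21eb, 2a43, 7fba, 889e, 8ae7, ec2d, ec6f, f108}.
Reachable from 2a43: {2a43, 7fba, ec2d}.
In f108's history but not 2a43's: {21eb, 889e, 8ae7, ec6f, f108} — 5 commits.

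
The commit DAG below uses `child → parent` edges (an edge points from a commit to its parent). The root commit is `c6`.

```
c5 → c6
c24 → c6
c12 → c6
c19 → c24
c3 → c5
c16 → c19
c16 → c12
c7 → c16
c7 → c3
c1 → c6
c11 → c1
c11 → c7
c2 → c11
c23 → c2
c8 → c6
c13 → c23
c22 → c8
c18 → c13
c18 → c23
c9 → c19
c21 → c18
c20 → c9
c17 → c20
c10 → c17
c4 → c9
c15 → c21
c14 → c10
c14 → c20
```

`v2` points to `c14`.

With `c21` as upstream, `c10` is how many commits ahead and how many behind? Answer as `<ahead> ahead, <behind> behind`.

Reachable from c10: {c10, c17, c19, c20, c24, c6, c9}.
Reachable from c21: {c1, c11, c12, c13, c16, c18, c19, c2, c21, c23, c24, c3, c5, c6, c7}.
Only in c10's history (ahead): {c10, c17, c20, c9} — 4.
Only in c21's history (behind): {c1, c11, c12, c13, c16, c18, c2, c21, c23, c3, c5, c7} — 12.

4 ahead, 12 behind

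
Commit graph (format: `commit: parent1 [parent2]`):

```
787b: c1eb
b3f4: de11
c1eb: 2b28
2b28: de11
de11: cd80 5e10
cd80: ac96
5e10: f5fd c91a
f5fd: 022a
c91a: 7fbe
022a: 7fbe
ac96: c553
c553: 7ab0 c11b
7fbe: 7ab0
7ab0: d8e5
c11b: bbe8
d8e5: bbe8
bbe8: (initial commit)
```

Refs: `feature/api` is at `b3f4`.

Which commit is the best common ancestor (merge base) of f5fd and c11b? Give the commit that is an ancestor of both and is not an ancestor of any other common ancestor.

Ancestors of f5fd: {022a, 7ab0, 7fbe, bbe8, d8e5, f5fd}.
Ancestors of c11b: {bbe8, c11b}.
Common ancestors: {bbe8}.
The only common ancestor is bbe8, so it is the merge base.

bbe8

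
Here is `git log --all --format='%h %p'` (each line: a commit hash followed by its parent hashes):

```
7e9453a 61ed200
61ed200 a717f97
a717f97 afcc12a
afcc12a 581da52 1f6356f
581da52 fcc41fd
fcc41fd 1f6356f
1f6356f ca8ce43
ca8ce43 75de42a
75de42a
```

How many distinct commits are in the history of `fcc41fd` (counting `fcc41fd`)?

4

Walking parent pointers from fcc41fd: reachable set = {1f6356f, 75de42a, ca8ce43, fcc41fd}.
That is 4 commits.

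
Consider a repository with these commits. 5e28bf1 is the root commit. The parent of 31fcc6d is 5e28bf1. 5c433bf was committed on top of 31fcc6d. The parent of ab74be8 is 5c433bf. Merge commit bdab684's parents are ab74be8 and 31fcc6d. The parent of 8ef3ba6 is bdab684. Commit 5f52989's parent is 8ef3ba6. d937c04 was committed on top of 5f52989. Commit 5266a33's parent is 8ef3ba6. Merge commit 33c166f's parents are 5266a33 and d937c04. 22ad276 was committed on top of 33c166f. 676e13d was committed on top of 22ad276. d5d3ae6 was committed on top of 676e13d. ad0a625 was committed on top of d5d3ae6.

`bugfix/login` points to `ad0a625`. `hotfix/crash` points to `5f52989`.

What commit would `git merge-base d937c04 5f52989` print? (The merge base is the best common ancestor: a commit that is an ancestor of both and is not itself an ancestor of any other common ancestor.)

Ancestors of d937c04: {31fcc6d, 5c433bf, 5e28bf1, 5f52989, 8ef3ba6, ab74be8, bdab684, d937c04}.
Ancestors of 5f52989: {31fcc6d, 5c433bf, 5e28bf1, 5f52989, 8ef3ba6, ab74be8, bdab684}.
Common ancestors: {31fcc6d, 5c433bf, 5e28bf1, 5f52989, 8ef3ba6, ab74be8, bdab684}.
Among these, 5f52989 is not an ancestor of any other common ancestor — it is the merge base.

5f52989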